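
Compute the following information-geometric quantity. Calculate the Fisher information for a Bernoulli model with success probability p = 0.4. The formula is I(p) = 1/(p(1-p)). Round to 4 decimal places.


For Bernoulli(p), Fisher information is I(p) = 1/(p*(1-p)).
p = 0.4, 1-p = 0.6.
p*(1-p) = 0.24.
I(p) = 1/0.24 = 4.1667

4.1667


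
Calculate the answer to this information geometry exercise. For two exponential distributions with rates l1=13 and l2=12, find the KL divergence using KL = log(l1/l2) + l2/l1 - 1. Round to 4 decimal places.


KL divergence for exponential family:
KL = log(l1/l2) + l2/l1 - 1.
log(13/12) = 0.080043.
12/13 = 0.923077.
KL = 0.080043 + 0.923077 - 1 = 0.0031

0.0031


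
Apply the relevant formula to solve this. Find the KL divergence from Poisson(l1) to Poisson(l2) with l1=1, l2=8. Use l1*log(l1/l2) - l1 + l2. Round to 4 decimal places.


KL divergence for Poisson:
KL = l1*log(l1/l2) - l1 + l2.
l1 = 1, l2 = 8.
log(1/8) = -2.079442.
l1*log(l1/l2) = 1 * -2.079442 = -2.079442.
KL = -2.079442 - 1 + 8 = 4.9206

4.9206


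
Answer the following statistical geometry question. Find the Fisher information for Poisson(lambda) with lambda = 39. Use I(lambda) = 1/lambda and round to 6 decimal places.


Fisher information for Poisson: I(lambda) = 1/lambda.
lambda = 39.
I(lambda) = 1/39 = 0.025641

0.025641


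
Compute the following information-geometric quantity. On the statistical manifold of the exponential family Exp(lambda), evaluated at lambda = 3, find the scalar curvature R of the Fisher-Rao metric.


This family has a single free parameter, so its statistical manifold
is 1-dimensional. The Riemann curvature tensor of any 1-dimensional
Riemannian manifold vanishes identically, so R = 0.

0


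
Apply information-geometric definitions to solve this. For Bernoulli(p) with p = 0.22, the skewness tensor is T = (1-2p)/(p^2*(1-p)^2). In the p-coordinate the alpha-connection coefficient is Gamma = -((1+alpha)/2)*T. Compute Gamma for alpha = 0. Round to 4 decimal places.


Skewness (Amari-Chentsov) tensor: T = (1-2p)/(p^2*(1-p)^2).
p = 0.22, 1-2p = 0.56, p^2 = 0.0484, (1-p)^2 = 0.6084.
T = 0.56/(0.0484 * 0.6084) = 19.017502.
In the p-coordinate, Gamma^(alpha) = Gamma^(0) - (alpha/2)*T with Gamma^(0) = (1/2)*g'(p) = -T/2,
so Gamma^(alpha) = -((1+alpha)/2)*T.
alpha = 0, -(1+alpha)/2 = -0.5.
Gamma = -0.5 * 19.017502 = -9.5088

-9.5088


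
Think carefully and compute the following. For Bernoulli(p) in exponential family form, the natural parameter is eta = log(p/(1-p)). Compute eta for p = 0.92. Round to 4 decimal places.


Natural parameter for Bernoulli: eta = log(p/(1-p)).
p = 0.92, 1-p = 0.08.
p/(1-p) = 11.5.
eta = log(11.5) = 2.4423

2.4423


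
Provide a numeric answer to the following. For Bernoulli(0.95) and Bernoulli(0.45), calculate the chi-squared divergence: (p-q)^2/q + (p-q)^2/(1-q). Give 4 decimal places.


Chi-squared divergence between Bernoulli distributions:
chi^2 = (p-q)^2/q + (p-q)^2/(1-q).
p = 0.95, q = 0.45, p-q = 0.5.
(p-q)^2 = 0.25.
term1 = 0.25/0.45 = 0.555556.
term2 = 0.25/0.55 = 0.454545.
chi^2 = 0.555556 + 0.454545 = 1.0101

1.0101


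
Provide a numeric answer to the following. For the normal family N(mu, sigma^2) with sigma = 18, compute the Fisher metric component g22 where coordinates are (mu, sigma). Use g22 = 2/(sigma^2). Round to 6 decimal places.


For the 2-parameter normal family, the Fisher metric has:
  g11 = 1/sigma^2, g22 = 2/sigma^2.
sigma = 18, sigma^2 = 324.
g22 = 0.006173

0.006173


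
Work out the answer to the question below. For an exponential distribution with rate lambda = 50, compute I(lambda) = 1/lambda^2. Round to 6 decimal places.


Fisher information for exponential: I(lambda) = 1/lambda^2.
lambda = 50, lambda^2 = 2500.
I = 1/2500 = 0.000400

0.000400


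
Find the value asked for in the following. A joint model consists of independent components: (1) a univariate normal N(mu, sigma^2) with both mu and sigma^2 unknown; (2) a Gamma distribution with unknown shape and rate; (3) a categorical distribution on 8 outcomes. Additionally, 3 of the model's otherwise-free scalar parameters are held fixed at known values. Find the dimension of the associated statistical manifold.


The dimension of a statistical manifold equals the number of free
(independent) real parameters of the model. For a product of independent
blocks the parameter counts add.
- normal (mu, sigma^2): 2.
- Gamma (shape, rate): 2.
- categorical on 8 outcomes (probabilities sum to 1): 8-1 = 7.
Total = 2 + 2 + 7 = 11.
3 parameter(s) fixed at known values: 11 - 3 = 8.
Dimension = 8

8


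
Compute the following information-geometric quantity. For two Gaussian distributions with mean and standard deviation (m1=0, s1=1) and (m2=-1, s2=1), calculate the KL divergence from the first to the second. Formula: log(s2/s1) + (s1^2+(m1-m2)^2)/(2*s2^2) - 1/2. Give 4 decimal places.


KL divergence between normal distributions:
KL = log(s2/s1) + (s1^2 + (m1-m2)^2)/(2*s2^2) - 1/2.
log(1/1) = 0.0.
(1^2 + (0--1)^2)/(2*1^2) = (1 + 1)/2 = 1.0.
KL = 0.0 + 1.0 - 0.5 = 0.5000

0.5000


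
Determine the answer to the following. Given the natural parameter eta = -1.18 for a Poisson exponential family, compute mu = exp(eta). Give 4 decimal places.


Expectation parameter for Poisson exponential family:
mu = exp(eta).
eta = -1.18.
mu = exp(-1.18) = 0.3073

0.3073


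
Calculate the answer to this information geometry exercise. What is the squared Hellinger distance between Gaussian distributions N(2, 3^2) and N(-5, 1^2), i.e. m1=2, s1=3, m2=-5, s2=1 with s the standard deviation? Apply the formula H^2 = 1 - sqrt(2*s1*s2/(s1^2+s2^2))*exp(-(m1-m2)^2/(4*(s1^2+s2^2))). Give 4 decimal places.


Squared Hellinger distance for Gaussians:
H^2 = 1 - sqrt(2*s1*s2/(s1^2+s2^2)) * exp(-(m1-m2)^2/(4*(s1^2+s2^2))).
s1^2 = 9, s2^2 = 1, s1^2+s2^2 = 10.
sqrt(2*3*1/(10)) = 0.774597.
(m1-m2)^2 = (7)^2 = 49.
exp(-49/(4*10)) = exp(-1.225) = 0.293758.
H^2 = 1 - 0.774597*0.293758 = 0.7725

0.7725


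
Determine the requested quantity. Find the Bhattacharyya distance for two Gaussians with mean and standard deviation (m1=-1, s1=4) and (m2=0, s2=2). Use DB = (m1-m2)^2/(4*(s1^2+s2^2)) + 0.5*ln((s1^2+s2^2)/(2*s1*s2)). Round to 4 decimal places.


Bhattacharyya distance between two Gaussians:
DB = (m1-m2)^2/(4*(s1^2+s2^2)) + (1/2)*ln((s1^2+s2^2)/(2*s1*s2)).
(m1-m2)^2 = (-1)^2 = 1.
s1^2+s2^2 = 16 + 4 = 20.
term1 = 1/80 = 0.0125.
term2 = 0.5*ln(20/16.0) = 0.111572.
DB = 0.0125 + 0.111572 = 0.1241

0.1241


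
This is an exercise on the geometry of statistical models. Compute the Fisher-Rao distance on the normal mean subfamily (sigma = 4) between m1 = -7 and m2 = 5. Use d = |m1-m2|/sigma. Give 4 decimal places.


On the fixed-variance normal subfamily, geodesic distance = |m1-m2|/sigma.
|-7 - 5| = 12.
sigma = 4.
d = 12/4 = 3.0000

3.0000


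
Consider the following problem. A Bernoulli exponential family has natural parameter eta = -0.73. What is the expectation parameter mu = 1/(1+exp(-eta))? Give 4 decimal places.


Dual coordinate (expectation parameter) for Bernoulli:
mu = 1/(1+exp(-eta)).
eta = -0.73.
exp(-eta) = exp(0.73) = 2.075081.
mu = 1/(1+2.075081) = 0.3252

0.3252


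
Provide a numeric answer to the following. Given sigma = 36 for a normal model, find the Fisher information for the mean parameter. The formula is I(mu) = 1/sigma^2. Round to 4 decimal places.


The Fisher information for the mean of a normal distribution is I(mu) = 1/sigma^2.
sigma = 36, so sigma^2 = 1296.
I(mu) = 1/1296 = 0.0008

0.0008


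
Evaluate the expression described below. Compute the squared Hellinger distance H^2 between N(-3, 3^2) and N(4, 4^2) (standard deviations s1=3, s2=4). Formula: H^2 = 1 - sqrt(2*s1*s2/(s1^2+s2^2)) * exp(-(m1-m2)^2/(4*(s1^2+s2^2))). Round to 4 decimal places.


Squared Hellinger distance for Gaussians:
H^2 = 1 - sqrt(2*s1*s2/(s1^2+s2^2)) * exp(-(m1-m2)^2/(4*(s1^2+s2^2))).
s1^2 = 9, s2^2 = 16, s1^2+s2^2 = 25.
sqrt(2*3*4/(25)) = 0.979796.
(m1-m2)^2 = (-7)^2 = 49.
exp(-49/(4*25)) = exp(-0.49) = 0.612626.
H^2 = 1 - 0.979796*0.612626 = 0.3998

0.3998


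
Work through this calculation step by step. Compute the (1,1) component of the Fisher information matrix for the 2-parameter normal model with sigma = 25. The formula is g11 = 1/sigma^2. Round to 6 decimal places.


For the 2-parameter normal family, the Fisher metric has:
  g11 = 1/sigma^2, g22 = 2/sigma^2.
sigma = 25, sigma^2 = 625.
g11 = 0.001600

0.001600


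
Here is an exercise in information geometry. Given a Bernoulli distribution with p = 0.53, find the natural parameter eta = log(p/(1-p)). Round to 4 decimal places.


Natural parameter for Bernoulli: eta = log(p/(1-p)).
p = 0.53, 1-p = 0.47.
p/(1-p) = 1.12766.
eta = log(1.12766) = 0.1201

0.1201


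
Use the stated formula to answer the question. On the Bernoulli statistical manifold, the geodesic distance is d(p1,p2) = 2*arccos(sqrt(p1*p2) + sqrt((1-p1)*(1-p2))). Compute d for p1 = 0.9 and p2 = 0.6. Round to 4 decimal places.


Geodesic distance on Bernoulli manifold:
d(p1,p2) = 2*arccos(sqrt(p1*p2) + sqrt((1-p1)*(1-p2))).
sqrt(p1*p2) = sqrt(0.9*0.6) = 0.734847.
sqrt((1-p1)*(1-p2)) = sqrt(0.1*0.4) = 0.2.
arg = 0.734847 + 0.2 = 0.934847.
d = 2*arccos(0.934847) = 0.7259

0.7259


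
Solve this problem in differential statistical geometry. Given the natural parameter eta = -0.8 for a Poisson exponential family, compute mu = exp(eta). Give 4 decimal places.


Expectation parameter for Poisson exponential family:
mu = exp(eta).
eta = -0.8.
mu = exp(-0.8) = 0.4493

0.4493


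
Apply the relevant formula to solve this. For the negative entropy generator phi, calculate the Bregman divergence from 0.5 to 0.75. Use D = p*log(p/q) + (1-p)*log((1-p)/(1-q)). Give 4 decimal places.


Bregman divergence with negative entropy generator:
D = p*log(p/q) + (1-p)*log((1-p)/(1-q)).
p = 0.5, q = 0.75.
p*log(p/q) = 0.5*log(0.5/0.75) = -0.202733.
(1-p)*log((1-p)/(1-q)) = 0.5*log(0.5/0.25) = 0.346574.
D = -0.202733 + 0.346574 = 0.1438

0.1438


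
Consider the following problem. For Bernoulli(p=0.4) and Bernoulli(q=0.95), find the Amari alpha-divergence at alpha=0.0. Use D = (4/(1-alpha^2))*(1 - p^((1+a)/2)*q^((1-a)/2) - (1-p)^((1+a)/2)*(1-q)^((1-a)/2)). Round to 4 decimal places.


Amari alpha-divergence:
D = (4/(1-alpha^2))*(1 - p^((1+a)/2)*q^((1-a)/2) - (1-p)^((1+a)/2)*(1-q)^((1-a)/2)).
alpha = 0.0, p = 0.4, q = 0.95.
e1 = (1+alpha)/2 = 0.5, e2 = (1-alpha)/2 = 0.5.
t1 = p^e1 * q^e2 = 0.4^0.5 * 0.95^0.5 = 0.616441.
t2 = (1-p)^e1 * (1-q)^e2 = 0.6^0.5 * 0.05^0.5 = 0.173205.
4/(1-alpha^2) = 4.0.
D = 4.0*(1 - 0.616441 - 0.173205) = 0.8414

0.8414


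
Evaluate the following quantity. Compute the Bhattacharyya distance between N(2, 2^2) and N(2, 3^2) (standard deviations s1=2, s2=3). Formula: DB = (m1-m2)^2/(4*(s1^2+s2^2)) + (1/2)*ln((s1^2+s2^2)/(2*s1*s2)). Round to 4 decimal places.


Bhattacharyya distance between two Gaussians:
DB = (m1-m2)^2/(4*(s1^2+s2^2)) + (1/2)*ln((s1^2+s2^2)/(2*s1*s2)).
(m1-m2)^2 = (0)^2 = 0.
s1^2+s2^2 = 4 + 9 = 13.
term1 = 0/52 = 0.0.
term2 = 0.5*ln(13/12.0) = 0.040021.
DB = 0.0 + 0.040021 = 0.0400

0.0400


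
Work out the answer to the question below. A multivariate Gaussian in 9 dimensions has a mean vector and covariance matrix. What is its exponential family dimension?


Exponential family dimension calculation:
For 9-dim MVN: mean has 9 params, covariance has 9*10/2 = 45 unique entries.
Total dim = 9 + 45 = 54.

54


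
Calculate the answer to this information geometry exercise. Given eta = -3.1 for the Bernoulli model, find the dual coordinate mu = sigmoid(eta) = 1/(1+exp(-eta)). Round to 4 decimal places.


Dual coordinate (expectation parameter) for Bernoulli:
mu = 1/(1+exp(-eta)).
eta = -3.1.
exp(-eta) = exp(3.1) = 22.197951.
mu = 1/(1+22.197951) = 0.0431

0.0431


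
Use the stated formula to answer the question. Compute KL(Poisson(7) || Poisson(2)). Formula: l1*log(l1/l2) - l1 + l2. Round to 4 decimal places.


KL divergence for Poisson:
KL = l1*log(l1/l2) - l1 + l2.
l1 = 7, l2 = 2.
log(7/2) = 1.252763.
l1*log(l1/l2) = 7 * 1.252763 = 8.769341.
KL = 8.769341 - 7 + 2 = 3.7693

3.7693


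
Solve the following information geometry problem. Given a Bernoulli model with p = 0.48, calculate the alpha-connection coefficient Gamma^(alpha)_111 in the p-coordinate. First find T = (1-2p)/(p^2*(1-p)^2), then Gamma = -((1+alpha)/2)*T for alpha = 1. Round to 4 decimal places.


Skewness (Amari-Chentsov) tensor: T = (1-2p)/(p^2*(1-p)^2).
p = 0.48, 1-2p = 0.04, p^2 = 0.2304, (1-p)^2 = 0.2704.
T = 0.04/(0.2304 * 0.2704) = 0.642053.
In the p-coordinate, Gamma^(alpha) = Gamma^(0) - (alpha/2)*T with Gamma^(0) = (1/2)*g'(p) = -T/2,
so Gamma^(alpha) = -((1+alpha)/2)*T.
alpha = 1, -(1+alpha)/2 = -1.0.
Gamma = -1.0 * 0.642053 = -0.6421

-0.6421


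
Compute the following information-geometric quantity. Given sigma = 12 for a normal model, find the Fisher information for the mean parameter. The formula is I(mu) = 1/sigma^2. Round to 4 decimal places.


The Fisher information for the mean of a normal distribution is I(mu) = 1/sigma^2.
sigma = 12, so sigma^2 = 144.
I(mu) = 1/144 = 0.0069

0.0069


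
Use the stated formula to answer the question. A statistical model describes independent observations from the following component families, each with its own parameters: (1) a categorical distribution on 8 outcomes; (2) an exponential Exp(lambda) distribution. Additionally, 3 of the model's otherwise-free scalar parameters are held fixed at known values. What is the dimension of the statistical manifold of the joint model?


The dimension of a statistical manifold equals the number of free
(independent) real parameters of the model. For a product of independent
blocks the parameter counts add.
- categorical on 8 outcomes (probabilities sum to 1): 8-1 = 7.
- exponential (lambda): 1.
Total = 7 + 1 = 8.
3 parameter(s) fixed at known values: 8 - 3 = 5.
Dimension = 5

5


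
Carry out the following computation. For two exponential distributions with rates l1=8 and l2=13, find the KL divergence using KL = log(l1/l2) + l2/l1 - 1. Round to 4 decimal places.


KL divergence for exponential family:
KL = log(l1/l2) + l2/l1 - 1.
log(8/13) = -0.485508.
13/8 = 1.625.
KL = -0.485508 + 1.625 - 1 = 0.1395

0.1395


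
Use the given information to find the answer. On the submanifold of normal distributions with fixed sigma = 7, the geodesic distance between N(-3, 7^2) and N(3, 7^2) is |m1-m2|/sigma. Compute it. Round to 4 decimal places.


On the fixed-variance normal subfamily, geodesic distance = |m1-m2|/sigma.
|-3 - 3| = 6.
sigma = 7.
d = 6/7 = 0.8571

0.8571


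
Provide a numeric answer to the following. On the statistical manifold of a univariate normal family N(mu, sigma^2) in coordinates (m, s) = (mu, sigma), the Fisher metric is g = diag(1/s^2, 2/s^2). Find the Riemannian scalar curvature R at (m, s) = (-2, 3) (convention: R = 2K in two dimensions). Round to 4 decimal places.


The metric has the form g = (A dm^2 + B ds^2)/s^2 with A = 1, B = 2.
Substitute u = sqrt(A/B)*m: g = B*(du^2 + ds^2)/s^2, i.e. B times the
Poincare upper half-plane metric, which has constant Gaussian curvature -1.
Scaling a 2D metric by a constant c divides the Gaussian curvature by c,
so K = -1/B = -1/(2) = -0.5000 everywhere (the point (m, s) = (-2, 3) is irrelevant:
the curvature is constant).
Scalar curvature in dimension 2: R = 2K = -2/(2) = -1.0000.

-1.0000


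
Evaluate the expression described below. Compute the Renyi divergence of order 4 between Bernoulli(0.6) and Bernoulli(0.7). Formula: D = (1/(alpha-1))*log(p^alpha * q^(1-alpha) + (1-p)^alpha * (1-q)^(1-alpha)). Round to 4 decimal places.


Renyi divergence of order alpha between Bernoulli distributions:
D = (1/(alpha-1))*log(p^alpha * q^(1-alpha) + (1-p)^alpha * (1-q)^(1-alpha)).
alpha = 4, p = 0.6, q = 0.7.
p^alpha * q^(1-alpha) = 0.6^4 * 0.7^-3 = 0.377843.
(1-p)^alpha * (1-q)^(1-alpha) = 0.4^4 * 0.3^-3 = 0.948148.
sum = 0.377843 + 0.948148 = 1.325991.
D = (1/3)*log(1.325991) = 0.0941

0.0941


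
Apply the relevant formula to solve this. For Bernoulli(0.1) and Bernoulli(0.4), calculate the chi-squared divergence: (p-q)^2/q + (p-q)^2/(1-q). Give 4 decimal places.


Chi-squared divergence between Bernoulli distributions:
chi^2 = (p-q)^2/q + (p-q)^2/(1-q).
p = 0.1, q = 0.4, p-q = -0.3.
(p-q)^2 = 0.09.
term1 = 0.09/0.4 = 0.225.
term2 = 0.09/0.6 = 0.15.
chi^2 = 0.225 + 0.15 = 0.3750

0.3750


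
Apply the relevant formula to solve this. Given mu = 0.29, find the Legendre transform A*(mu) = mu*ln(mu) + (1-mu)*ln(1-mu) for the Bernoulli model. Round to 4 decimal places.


Legendre transform for Bernoulli:
A*(mu) = mu*log(mu) + (1-mu)*log(1-mu).
mu = 0.29, 1-mu = 0.71.
mu*log(mu) = 0.29*log(0.29) = -0.358984.
(1-mu)*log(1-mu) = 0.71*log(0.71) = -0.243168.
A* = -0.358984 + -0.243168 = -0.6022

-0.6022


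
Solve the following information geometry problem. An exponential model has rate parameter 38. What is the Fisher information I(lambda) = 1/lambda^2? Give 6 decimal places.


Fisher information for exponential: I(lambda) = 1/lambda^2.
lambda = 38, lambda^2 = 1444.
I = 1/1444 = 0.000693

0.000693


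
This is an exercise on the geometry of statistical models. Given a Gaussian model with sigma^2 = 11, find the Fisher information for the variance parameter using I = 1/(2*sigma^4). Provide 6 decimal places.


Fisher information for variance: I(sigma^2) = 1/(2*sigma^4).
sigma^2 = 11, so sigma^4 = 121.
I = 1/(2*121) = 1/242 = 0.004132

0.004132


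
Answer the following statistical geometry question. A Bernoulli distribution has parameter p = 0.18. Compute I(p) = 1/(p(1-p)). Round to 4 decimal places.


For Bernoulli(p), Fisher information is I(p) = 1/(p*(1-p)).
p = 0.18, 1-p = 0.82.
p*(1-p) = 0.1476.
I(p) = 1/0.1476 = 6.7751

6.7751


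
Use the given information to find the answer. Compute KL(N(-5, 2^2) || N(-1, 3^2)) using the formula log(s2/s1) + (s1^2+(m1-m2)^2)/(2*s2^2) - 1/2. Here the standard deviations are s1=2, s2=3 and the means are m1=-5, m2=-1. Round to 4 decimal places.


KL divergence between normal distributions:
KL = log(s2/s1) + (s1^2 + (m1-m2)^2)/(2*s2^2) - 1/2.
log(3/2) = 0.405465.
(2^2 + (-5--1)^2)/(2*3^2) = (4 + 16)/18 = 1.111111.
KL = 0.405465 + 1.111111 - 0.5 = 1.0166

1.0166


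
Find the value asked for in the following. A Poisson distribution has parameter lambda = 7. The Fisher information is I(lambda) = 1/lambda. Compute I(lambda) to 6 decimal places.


Fisher information for Poisson: I(lambda) = 1/lambda.
lambda = 7.
I(lambda) = 1/7 = 0.142857

0.142857


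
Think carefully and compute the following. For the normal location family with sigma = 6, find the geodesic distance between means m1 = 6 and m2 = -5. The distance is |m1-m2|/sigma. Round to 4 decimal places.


On the fixed-variance normal subfamily, geodesic distance = |m1-m2|/sigma.
|6 - -5| = 11.
sigma = 6.
d = 11/6 = 1.8333

1.8333


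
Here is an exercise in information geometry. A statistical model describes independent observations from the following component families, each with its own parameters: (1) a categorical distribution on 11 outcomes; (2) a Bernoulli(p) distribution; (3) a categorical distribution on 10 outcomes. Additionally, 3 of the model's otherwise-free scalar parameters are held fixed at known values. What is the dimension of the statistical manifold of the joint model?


The dimension of a statistical manifold equals the number of free
(independent) real parameters of the model. For a product of independent
blocks the parameter counts add.
- categorical on 11 outcomes (probabilities sum to 1): 11-1 = 10.
- Bernoulli (p): 1.
- categorical on 10 outcomes (probabilities sum to 1): 10-1 = 9.
Total = 10 + 1 + 9 = 20.
3 parameter(s) fixed at known values: 20 - 3 = 17.
Dimension = 17

17


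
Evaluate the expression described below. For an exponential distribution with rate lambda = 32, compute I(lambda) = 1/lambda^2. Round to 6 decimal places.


Fisher information for exponential: I(lambda) = 1/lambda^2.
lambda = 32, lambda^2 = 1024.
I = 1/1024 = 0.000977

0.000977


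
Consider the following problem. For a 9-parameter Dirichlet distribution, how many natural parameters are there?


Exponential family dimension calculation:
Dirichlet with 9 components has 9 natural parameters.

9


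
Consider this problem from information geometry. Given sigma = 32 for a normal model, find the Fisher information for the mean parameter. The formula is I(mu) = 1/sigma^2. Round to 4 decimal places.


The Fisher information for the mean of a normal distribution is I(mu) = 1/sigma^2.
sigma = 32, so sigma^2 = 1024.
I(mu) = 1/1024 = 0.0010

0.0010


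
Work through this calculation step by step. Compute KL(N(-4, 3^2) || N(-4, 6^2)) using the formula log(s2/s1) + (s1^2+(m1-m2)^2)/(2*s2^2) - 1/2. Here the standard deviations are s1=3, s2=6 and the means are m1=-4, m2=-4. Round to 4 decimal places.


KL divergence between normal distributions:
KL = log(s2/s1) + (s1^2 + (m1-m2)^2)/(2*s2^2) - 1/2.
log(6/3) = 0.693147.
(3^2 + (-4--4)^2)/(2*6^2) = (9 + 0)/72 = 0.125.
KL = 0.693147 + 0.125 - 0.5 = 0.3181

0.3181


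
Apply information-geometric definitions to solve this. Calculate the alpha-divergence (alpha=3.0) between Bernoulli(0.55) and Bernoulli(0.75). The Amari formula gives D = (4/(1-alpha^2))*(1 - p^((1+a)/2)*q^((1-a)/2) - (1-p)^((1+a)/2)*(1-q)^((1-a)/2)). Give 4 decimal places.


Amari alpha-divergence:
D = (4/(1-alpha^2))*(1 - p^((1+a)/2)*q^((1-a)/2) - (1-p)^((1+a)/2)*(1-q)^((1-a)/2)).
alpha = 3.0, p = 0.55, q = 0.75.
e1 = (1+alpha)/2 = 2.0, e2 = (1-alpha)/2 = -1.0.
t1 = p^e1 * q^e2 = 0.55^2.0 * 0.75^-1.0 = 0.403333.
t2 = (1-p)^e1 * (1-q)^e2 = 0.45^2.0 * 0.25^-1.0 = 0.81.
4/(1-alpha^2) = -0.5.
D = -0.5*(1 - 0.403333 - 0.81) = 0.1067

0.1067


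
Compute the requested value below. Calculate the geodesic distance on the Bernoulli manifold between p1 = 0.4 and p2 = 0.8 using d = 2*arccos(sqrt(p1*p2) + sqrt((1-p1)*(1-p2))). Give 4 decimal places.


Geodesic distance on Bernoulli manifold:
d(p1,p2) = 2*arccos(sqrt(p1*p2) + sqrt((1-p1)*(1-p2))).
sqrt(p1*p2) = sqrt(0.4*0.8) = 0.565685.
sqrt((1-p1)*(1-p2)) = sqrt(0.6*0.2) = 0.34641.
arg = 0.565685 + 0.34641 = 0.912096.
d = 2*arccos(0.912096) = 0.8449

0.8449


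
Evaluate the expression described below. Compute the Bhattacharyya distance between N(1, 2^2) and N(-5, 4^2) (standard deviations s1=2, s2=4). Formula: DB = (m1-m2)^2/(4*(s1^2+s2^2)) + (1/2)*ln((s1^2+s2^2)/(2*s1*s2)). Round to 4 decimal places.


Bhattacharyya distance between two Gaussians:
DB = (m1-m2)^2/(4*(s1^2+s2^2)) + (1/2)*ln((s1^2+s2^2)/(2*s1*s2)).
(m1-m2)^2 = (6)^2 = 36.
s1^2+s2^2 = 4 + 16 = 20.
term1 = 36/80 = 0.45.
term2 = 0.5*ln(20/16.0) = 0.111572.
DB = 0.45 + 0.111572 = 0.5616

0.5616


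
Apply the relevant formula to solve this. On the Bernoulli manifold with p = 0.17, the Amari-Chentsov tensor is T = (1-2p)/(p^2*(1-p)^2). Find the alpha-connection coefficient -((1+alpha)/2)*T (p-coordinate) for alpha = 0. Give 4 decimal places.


Skewness (Amari-Chentsov) tensor: T = (1-2p)/(p^2*(1-p)^2).
p = 0.17, 1-2p = 0.66, p^2 = 0.0289, (1-p)^2 = 0.6889.
T = 0.66/(0.0289 * 0.6889) = 33.150487.
In the p-coordinate, Gamma^(alpha) = Gamma^(0) - (alpha/2)*T with Gamma^(0) = (1/2)*g'(p) = -T/2,
so Gamma^(alpha) = -((1+alpha)/2)*T.
alpha = 0, -(1+alpha)/2 = -0.5.
Gamma = -0.5 * 33.150487 = -16.5752

-16.5752


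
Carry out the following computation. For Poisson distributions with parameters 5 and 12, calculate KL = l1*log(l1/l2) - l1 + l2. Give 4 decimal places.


KL divergence for Poisson:
KL = l1*log(l1/l2) - l1 + l2.
l1 = 5, l2 = 12.
log(5/12) = -0.875469.
l1*log(l1/l2) = 5 * -0.875469 = -4.377344.
KL = -4.377344 - 5 + 12 = 2.6227

2.6227


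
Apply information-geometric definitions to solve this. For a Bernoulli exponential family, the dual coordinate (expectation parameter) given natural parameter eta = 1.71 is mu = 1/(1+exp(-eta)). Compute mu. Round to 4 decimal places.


Dual coordinate (expectation parameter) for Bernoulli:
mu = 1/(1+exp(-eta)).
eta = 1.71.
exp(-eta) = exp(-1.71) = 0.180866.
mu = 1/(1+0.180866) = 0.8468

0.8468


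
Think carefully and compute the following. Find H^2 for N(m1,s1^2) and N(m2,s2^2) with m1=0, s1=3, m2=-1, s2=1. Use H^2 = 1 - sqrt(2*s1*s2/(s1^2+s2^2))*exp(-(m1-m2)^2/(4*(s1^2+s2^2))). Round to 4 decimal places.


Squared Hellinger distance for Gaussians:
H^2 = 1 - sqrt(2*s1*s2/(s1^2+s2^2)) * exp(-(m1-m2)^2/(4*(s1^2+s2^2))).
s1^2 = 9, s2^2 = 1, s1^2+s2^2 = 10.
sqrt(2*3*1/(10)) = 0.774597.
(m1-m2)^2 = (1)^2 = 1.
exp(-1/(4*10)) = exp(-0.025) = 0.97531.
H^2 = 1 - 0.774597*0.97531 = 0.2445

0.2445


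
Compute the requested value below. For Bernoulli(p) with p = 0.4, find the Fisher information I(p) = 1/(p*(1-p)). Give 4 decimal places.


For Bernoulli(p), Fisher information is I(p) = 1/(p*(1-p)).
p = 0.4, 1-p = 0.6.
p*(1-p) = 0.24.
I(p) = 1/0.24 = 4.1667

4.1667


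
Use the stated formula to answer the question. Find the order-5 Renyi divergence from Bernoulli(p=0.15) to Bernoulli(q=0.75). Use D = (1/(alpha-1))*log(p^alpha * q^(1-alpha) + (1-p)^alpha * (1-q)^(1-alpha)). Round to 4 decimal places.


Renyi divergence of order alpha between Bernoulli distributions:
D = (1/(alpha-1))*log(p^alpha * q^(1-alpha) + (1-p)^alpha * (1-q)^(1-alpha)).
alpha = 5, p = 0.15, q = 0.75.
p^alpha * q^(1-alpha) = 0.15^5 * 0.75^-4 = 0.00024.
(1-p)^alpha * (1-q)^(1-alpha) = 0.85^5 * 0.25^-4 = 113.58856.
sum = 0.00024 + 113.58856 = 113.5888.
D = (1/4)*log(113.5888) = 1.1831

1.1831


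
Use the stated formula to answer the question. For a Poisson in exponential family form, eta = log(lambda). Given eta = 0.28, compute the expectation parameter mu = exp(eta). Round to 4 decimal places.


Expectation parameter for Poisson exponential family:
mu = exp(eta).
eta = 0.28.
mu = exp(0.28) = 1.3231

1.3231


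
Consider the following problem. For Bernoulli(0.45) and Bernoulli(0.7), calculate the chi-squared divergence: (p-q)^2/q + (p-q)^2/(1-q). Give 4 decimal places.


Chi-squared divergence between Bernoulli distributions:
chi^2 = (p-q)^2/q + (p-q)^2/(1-q).
p = 0.45, q = 0.7, p-q = -0.25.
(p-q)^2 = 0.0625.
term1 = 0.0625/0.7 = 0.089286.
term2 = 0.0625/0.3 = 0.208333.
chi^2 = 0.089286 + 0.208333 = 0.2976

0.2976


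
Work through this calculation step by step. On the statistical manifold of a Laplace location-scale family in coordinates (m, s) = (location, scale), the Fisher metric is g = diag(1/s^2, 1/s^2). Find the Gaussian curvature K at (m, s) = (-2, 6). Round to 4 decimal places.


The metric has the form g = (A dm^2 + B ds^2)/s^2 with A = 1, B = 1.
Substitute u = sqrt(A/B)*m: g = B*(du^2 + ds^2)/s^2, i.e. B times the
Poincare upper half-plane metric, which has constant Gaussian curvature -1.
Scaling a 2D metric by a constant c divides the Gaussian curvature by c,
so K = -1/B = -1/(1) = -1.0000 everywhere (the point (m, s) = (-2, 6) is irrelevant:
the curvature is constant).
The requested Gaussian curvature is K = -1.0000.

-1.0000


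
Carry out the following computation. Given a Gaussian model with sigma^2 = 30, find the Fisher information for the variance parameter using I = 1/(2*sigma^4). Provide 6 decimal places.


Fisher information for variance: I(sigma^2) = 1/(2*sigma^4).
sigma^2 = 30, so sigma^4 = 900.
I = 1/(2*900) = 1/1800 = 0.000556

0.000556


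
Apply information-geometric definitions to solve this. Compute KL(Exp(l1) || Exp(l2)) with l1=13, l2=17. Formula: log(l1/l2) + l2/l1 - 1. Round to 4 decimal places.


KL divergence for exponential family:
KL = log(l1/l2) + l2/l1 - 1.
log(13/17) = -0.268264.
17/13 = 1.307692.
KL = -0.268264 + 1.307692 - 1 = 0.0394

0.0394


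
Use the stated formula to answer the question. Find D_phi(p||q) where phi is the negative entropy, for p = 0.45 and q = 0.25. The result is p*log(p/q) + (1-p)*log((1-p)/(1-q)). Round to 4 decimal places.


Bregman divergence with negative entropy generator:
D = p*log(p/q) + (1-p)*log((1-p)/(1-q)).
p = 0.45, q = 0.25.
p*log(p/q) = 0.45*log(0.45/0.25) = 0.264504.
(1-p)*log((1-p)/(1-q)) = 0.55*log(0.55/0.75) = -0.170585.
D = 0.264504 + -0.170585 = 0.0939

0.0939


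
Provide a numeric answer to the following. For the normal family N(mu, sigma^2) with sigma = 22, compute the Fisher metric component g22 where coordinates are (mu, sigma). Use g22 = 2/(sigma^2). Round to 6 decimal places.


For the 2-parameter normal family, the Fisher metric has:
  g11 = 1/sigma^2, g22 = 2/sigma^2.
sigma = 22, sigma^2 = 484.
g22 = 0.004132

0.004132


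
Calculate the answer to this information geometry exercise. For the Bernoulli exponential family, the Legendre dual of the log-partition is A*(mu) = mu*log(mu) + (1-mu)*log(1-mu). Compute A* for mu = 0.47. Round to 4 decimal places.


Legendre transform for Bernoulli:
A*(mu) = mu*log(mu) + (1-mu)*log(1-mu).
mu = 0.47, 1-mu = 0.53.
mu*log(mu) = 0.47*log(0.47) = -0.354861.
(1-mu)*log(1-mu) = 0.53*log(0.53) = -0.336485.
A* = -0.354861 + -0.336485 = -0.6913

-0.6913


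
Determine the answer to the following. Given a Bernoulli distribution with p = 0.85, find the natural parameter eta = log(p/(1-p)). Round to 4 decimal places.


Natural parameter for Bernoulli: eta = log(p/(1-p)).
p = 0.85, 1-p = 0.15.
p/(1-p) = 5.666667.
eta = log(5.666667) = 1.7346

1.7346


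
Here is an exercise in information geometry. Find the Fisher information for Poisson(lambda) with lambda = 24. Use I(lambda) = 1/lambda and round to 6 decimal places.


Fisher information for Poisson: I(lambda) = 1/lambda.
lambda = 24.
I(lambda) = 1/24 = 0.041667

0.041667


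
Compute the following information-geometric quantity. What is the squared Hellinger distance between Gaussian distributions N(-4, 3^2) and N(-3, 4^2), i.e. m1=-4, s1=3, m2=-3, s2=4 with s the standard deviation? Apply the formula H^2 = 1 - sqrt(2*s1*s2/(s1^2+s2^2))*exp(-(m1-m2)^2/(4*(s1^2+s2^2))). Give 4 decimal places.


Squared Hellinger distance for Gaussians:
H^2 = 1 - sqrt(2*s1*s2/(s1^2+s2^2)) * exp(-(m1-m2)^2/(4*(s1^2+s2^2))).
s1^2 = 9, s2^2 = 16, s1^2+s2^2 = 25.
sqrt(2*3*4/(25)) = 0.979796.
(m1-m2)^2 = (-1)^2 = 1.
exp(-1/(4*25)) = exp(-0.01) = 0.99005.
H^2 = 1 - 0.979796*0.99005 = 0.0300

0.0300


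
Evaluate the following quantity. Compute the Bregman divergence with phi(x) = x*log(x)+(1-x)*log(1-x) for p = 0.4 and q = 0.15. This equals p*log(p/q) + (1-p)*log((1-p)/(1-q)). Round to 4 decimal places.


Bregman divergence with negative entropy generator:
D = p*log(p/q) + (1-p)*log((1-p)/(1-q)).
p = 0.4, q = 0.15.
p*log(p/q) = 0.4*log(0.4/0.15) = 0.392332.
(1-p)*log((1-p)/(1-q)) = 0.6*log(0.6/0.85) = -0.208984.
D = 0.392332 + -0.208984 = 0.1833

0.1833


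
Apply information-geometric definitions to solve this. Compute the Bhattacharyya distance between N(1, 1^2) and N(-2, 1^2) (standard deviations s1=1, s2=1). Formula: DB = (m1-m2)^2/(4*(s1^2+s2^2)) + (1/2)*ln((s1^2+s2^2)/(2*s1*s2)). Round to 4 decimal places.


Bhattacharyya distance between two Gaussians:
DB = (m1-m2)^2/(4*(s1^2+s2^2)) + (1/2)*ln((s1^2+s2^2)/(2*s1*s2)).
(m1-m2)^2 = (3)^2 = 9.
s1^2+s2^2 = 1 + 1 = 2.
term1 = 9/8 = 1.125.
term2 = 0.5*ln(2/2.0) = 0.0.
DB = 1.125 + 0.0 = 1.1250

1.1250


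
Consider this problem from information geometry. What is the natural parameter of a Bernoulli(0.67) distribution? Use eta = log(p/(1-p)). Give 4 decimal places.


Natural parameter for Bernoulli: eta = log(p/(1-p)).
p = 0.67, 1-p = 0.33.
p/(1-p) = 2.030303.
eta = log(2.030303) = 0.7082

0.7082


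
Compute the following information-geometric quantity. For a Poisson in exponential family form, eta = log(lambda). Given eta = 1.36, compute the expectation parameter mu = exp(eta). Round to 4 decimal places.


Expectation parameter for Poisson exponential family:
mu = exp(eta).
eta = 1.36.
mu = exp(1.36) = 3.8962

3.8962


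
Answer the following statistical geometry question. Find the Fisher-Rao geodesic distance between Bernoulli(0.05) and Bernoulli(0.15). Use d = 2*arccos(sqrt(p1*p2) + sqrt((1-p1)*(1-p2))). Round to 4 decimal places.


Geodesic distance on Bernoulli manifold:
d(p1,p2) = 2*arccos(sqrt(p1*p2) + sqrt((1-p1)*(1-p2))).
sqrt(p1*p2) = sqrt(0.05*0.15) = 0.086603.
sqrt((1-p1)*(1-p2)) = sqrt(0.95*0.85) = 0.89861.
arg = 0.086603 + 0.89861 = 0.985213.
d = 2*arccos(0.985213) = 0.3444

0.3444


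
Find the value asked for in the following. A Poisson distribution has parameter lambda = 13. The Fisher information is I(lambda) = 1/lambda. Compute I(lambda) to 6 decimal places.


Fisher information for Poisson: I(lambda) = 1/lambda.
lambda = 13.
I(lambda) = 1/13 = 0.076923

0.076923


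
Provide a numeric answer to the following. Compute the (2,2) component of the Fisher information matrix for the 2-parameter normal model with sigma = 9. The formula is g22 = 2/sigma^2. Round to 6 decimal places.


For the 2-parameter normal family, the Fisher metric has:
  g11 = 1/sigma^2, g22 = 2/sigma^2.
sigma = 9, sigma^2 = 81.
g22 = 0.024691

0.024691


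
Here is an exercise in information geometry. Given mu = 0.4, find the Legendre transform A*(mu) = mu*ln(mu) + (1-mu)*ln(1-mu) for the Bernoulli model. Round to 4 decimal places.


Legendre transform for Bernoulli:
A*(mu) = mu*log(mu) + (1-mu)*log(1-mu).
mu = 0.4, 1-mu = 0.6.
mu*log(mu) = 0.4*log(0.4) = -0.366516.
(1-mu)*log(1-mu) = 0.6*log(0.6) = -0.306495.
A* = -0.366516 + -0.306495 = -0.6730

-0.6730


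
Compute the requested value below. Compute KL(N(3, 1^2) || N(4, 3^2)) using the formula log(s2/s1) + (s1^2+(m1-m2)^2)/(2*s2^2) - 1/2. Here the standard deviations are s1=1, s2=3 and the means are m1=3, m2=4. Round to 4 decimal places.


KL divergence between normal distributions:
KL = log(s2/s1) + (s1^2 + (m1-m2)^2)/(2*s2^2) - 1/2.
log(3/1) = 1.098612.
(1^2 + (3-4)^2)/(2*3^2) = (1 + 1)/18 = 0.111111.
KL = 1.098612 + 0.111111 - 0.5 = 0.7097

0.7097


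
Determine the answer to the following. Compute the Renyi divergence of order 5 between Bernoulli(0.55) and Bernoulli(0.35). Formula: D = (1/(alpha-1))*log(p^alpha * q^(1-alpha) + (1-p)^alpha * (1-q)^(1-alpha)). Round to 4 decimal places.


Renyi divergence of order alpha between Bernoulli distributions:
D = (1/(alpha-1))*log(p^alpha * q^(1-alpha) + (1-p)^alpha * (1-q)^(1-alpha)).
alpha = 5, p = 0.55, q = 0.35.
p^alpha * q^(1-alpha) = 0.55^5 * 0.35^-4 = 3.353832.
(1-p)^alpha * (1-q)^(1-alpha) = 0.45^5 * 0.65^-4 = 0.103373.
sum = 3.353832 + 0.103373 = 3.457205.
D = (1/4)*log(3.457205) = 0.3101

0.3101


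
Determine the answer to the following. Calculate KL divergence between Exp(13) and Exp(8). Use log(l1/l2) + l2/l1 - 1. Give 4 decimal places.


KL divergence for exponential family:
KL = log(l1/l2) + l2/l1 - 1.
log(13/8) = 0.485508.
8/13 = 0.615385.
KL = 0.485508 + 0.615385 - 1 = 0.1009

0.1009


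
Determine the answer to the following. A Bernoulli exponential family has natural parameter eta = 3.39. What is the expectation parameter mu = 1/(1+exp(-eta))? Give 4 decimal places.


Dual coordinate (expectation parameter) for Bernoulli:
mu = 1/(1+exp(-eta)).
eta = 3.39.
exp(-eta) = exp(-3.39) = 0.033709.
mu = 1/(1+0.033709) = 0.9674

0.9674


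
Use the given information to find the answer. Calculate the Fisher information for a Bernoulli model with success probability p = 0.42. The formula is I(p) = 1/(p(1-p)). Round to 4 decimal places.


For Bernoulli(p), Fisher information is I(p) = 1/(p*(1-p)).
p = 0.42, 1-p = 0.58.
p*(1-p) = 0.2436.
I(p) = 1/0.2436 = 4.1051

4.1051


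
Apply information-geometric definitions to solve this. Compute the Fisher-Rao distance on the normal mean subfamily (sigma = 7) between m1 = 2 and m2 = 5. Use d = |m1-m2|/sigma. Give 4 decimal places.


On the fixed-variance normal subfamily, geodesic distance = |m1-m2|/sigma.
|2 - 5| = 3.
sigma = 7.
d = 3/7 = 0.4286

0.4286


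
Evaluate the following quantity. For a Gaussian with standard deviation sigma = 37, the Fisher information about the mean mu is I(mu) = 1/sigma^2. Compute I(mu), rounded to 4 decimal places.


The Fisher information for the mean of a normal distribution is I(mu) = 1/sigma^2.
sigma = 37, so sigma^2 = 1369.
I(mu) = 1/1369 = 0.0007

0.0007


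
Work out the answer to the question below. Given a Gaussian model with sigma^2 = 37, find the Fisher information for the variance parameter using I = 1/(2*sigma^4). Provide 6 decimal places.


Fisher information for variance: I(sigma^2) = 1/(2*sigma^4).
sigma^2 = 37, so sigma^4 = 1369.
I = 1/(2*1369) = 1/2738 = 0.000365

0.000365


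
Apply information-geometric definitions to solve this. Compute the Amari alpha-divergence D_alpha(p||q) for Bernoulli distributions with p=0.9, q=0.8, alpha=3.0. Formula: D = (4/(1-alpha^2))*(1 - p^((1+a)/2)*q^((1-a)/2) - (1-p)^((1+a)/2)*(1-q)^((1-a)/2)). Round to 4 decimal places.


Amari alpha-divergence:
D = (4/(1-alpha^2))*(1 - p^((1+a)/2)*q^((1-a)/2) - (1-p)^((1+a)/2)*(1-q)^((1-a)/2)).
alpha = 3.0, p = 0.9, q = 0.8.
e1 = (1+alpha)/2 = 2.0, e2 = (1-alpha)/2 = -1.0.
t1 = p^e1 * q^e2 = 0.9^2.0 * 0.8^-1.0 = 1.0125.
t2 = (1-p)^e1 * (1-q)^e2 = 0.1^2.0 * 0.2^-1.0 = 0.05.
4/(1-alpha^2) = -0.5.
D = -0.5*(1 - 1.0125 - 0.05) = 0.0313

0.0313


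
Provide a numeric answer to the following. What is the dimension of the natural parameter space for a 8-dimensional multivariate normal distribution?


Exponential family dimension calculation:
For 8-dim MVN: mean has 8 params, covariance has 8*9/2 = 36 unique entries.
Total dim = 8 + 36 = 44.

44


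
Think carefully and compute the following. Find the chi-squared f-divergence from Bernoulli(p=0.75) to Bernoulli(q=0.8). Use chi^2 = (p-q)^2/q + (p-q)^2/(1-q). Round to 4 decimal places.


Chi-squared divergence between Bernoulli distributions:
chi^2 = (p-q)^2/q + (p-q)^2/(1-q).
p = 0.75, q = 0.8, p-q = -0.05.
(p-q)^2 = 0.0025.
term1 = 0.0025/0.8 = 0.003125.
term2 = 0.0025/0.2 = 0.0125.
chi^2 = 0.003125 + 0.0125 = 0.0156

0.0156


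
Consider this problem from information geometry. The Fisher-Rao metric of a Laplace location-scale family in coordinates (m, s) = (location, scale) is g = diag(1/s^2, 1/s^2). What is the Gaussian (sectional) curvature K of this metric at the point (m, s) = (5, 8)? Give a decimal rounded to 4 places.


The metric has the form g = (A dm^2 + B ds^2)/s^2 with A = 1, B = 1.
Substitute u = sqrt(A/B)*m: g = B*(du^2 + ds^2)/s^2, i.e. B times the
Poincare upper half-plane metric, which has constant Gaussian curvature -1.
Scaling a 2D metric by a constant c divides the Gaussian curvature by c,
so K = -1/B = -1/(1) = -1.0000 everywhere (the point (m, s) = (5, 8) is irrelevant:
the curvature is constant).
The requested Gaussian curvature is K = -1.0000.

-1.0000


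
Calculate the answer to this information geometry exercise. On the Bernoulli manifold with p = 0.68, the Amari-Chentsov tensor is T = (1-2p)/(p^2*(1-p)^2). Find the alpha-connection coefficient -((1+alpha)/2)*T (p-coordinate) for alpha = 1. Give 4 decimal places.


Skewness (Amari-Chentsov) tensor: T = (1-2p)/(p^2*(1-p)^2).
p = 0.68, 1-2p = -0.36, p^2 = 0.4624, (1-p)^2 = 0.1024.
T = -0.36/(0.4624 * 0.1024) = -7.602995.
In the p-coordinate, Gamma^(alpha) = Gamma^(0) - (alpha/2)*T with Gamma^(0) = (1/2)*g'(p) = -T/2,
so Gamma^(alpha) = -((1+alpha)/2)*T.
alpha = 1, -(1+alpha)/2 = -1.0.
Gamma = -1.0 * -7.602995 = 7.6030

7.6030


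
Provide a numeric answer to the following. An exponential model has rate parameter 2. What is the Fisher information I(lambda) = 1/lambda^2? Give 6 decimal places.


Fisher information for exponential: I(lambda) = 1/lambda^2.
lambda = 2, lambda^2 = 4.
I = 1/4 = 0.250000

0.250000


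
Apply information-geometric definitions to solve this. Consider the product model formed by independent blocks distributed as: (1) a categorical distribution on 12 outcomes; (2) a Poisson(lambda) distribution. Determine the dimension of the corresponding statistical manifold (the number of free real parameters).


The dimension of a statistical manifold equals the number of free
(independent) real parameters of the model. For a product of independent
blocks the parameter counts add.
- categorical on 12 outcomes (probabilities sum to 1): 12-1 = 11.
- Poisson (lambda): 1.
Total = 11 + 1 = 12.
Dimension = 12

12
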